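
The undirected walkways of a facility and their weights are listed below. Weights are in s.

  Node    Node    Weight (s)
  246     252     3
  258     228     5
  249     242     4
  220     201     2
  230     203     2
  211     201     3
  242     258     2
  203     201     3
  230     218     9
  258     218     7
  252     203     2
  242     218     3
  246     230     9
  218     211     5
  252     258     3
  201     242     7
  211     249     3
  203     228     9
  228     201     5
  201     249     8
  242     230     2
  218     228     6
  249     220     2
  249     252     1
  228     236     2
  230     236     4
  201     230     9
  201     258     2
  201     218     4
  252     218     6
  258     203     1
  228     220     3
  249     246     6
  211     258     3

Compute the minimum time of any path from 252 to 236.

8 s

Running Dijkstra from 252:
252: 0
249: 1  (via 252)
203: 2  (via 252)
220: 3  (via 249)
258: 3  (via 252)
246: 3  (via 252)
230: 4  (via 203)
211: 4  (via 249)
242: 5  (via 249)
201: 5  (via 203)
218: 6  (via 252)
228: 6  (via 220)
236: 8  (via 230)
Shortest route: 252–203–230–236 = 8 s.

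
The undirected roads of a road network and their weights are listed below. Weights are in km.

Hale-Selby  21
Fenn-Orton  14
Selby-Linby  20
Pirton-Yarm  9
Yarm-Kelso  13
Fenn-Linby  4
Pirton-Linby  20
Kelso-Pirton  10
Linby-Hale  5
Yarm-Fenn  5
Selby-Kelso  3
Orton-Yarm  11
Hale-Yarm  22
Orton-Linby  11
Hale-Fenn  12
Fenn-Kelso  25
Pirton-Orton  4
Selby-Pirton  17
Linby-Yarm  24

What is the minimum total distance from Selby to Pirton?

13 km

Settle nodes by increasing distance from Selby:
Selby: 0
Kelso: 3  (via Selby)
Pirton: 13  (via Kelso)
Shortest route: Selby → Kelso → Pirton = 13 km.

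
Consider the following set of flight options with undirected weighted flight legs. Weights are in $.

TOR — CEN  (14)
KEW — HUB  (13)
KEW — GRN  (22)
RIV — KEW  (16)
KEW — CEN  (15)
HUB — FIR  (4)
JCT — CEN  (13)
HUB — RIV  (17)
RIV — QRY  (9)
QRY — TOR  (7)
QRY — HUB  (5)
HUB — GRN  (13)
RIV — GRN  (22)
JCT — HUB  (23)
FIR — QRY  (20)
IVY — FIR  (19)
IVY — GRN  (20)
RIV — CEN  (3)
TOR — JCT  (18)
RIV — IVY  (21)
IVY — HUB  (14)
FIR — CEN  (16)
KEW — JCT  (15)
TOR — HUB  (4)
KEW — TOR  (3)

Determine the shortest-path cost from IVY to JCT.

$36

Enumerating some paths:
IVY - RIV - CEN - JCT: 21+3+13 = 37
IVY - HUB - TOR - JCT: 14+4+18 = 36
IVY - HUB - JCT: 14+23 = 37
Cheapest is IVY - HUB - TOR - JCT at $36.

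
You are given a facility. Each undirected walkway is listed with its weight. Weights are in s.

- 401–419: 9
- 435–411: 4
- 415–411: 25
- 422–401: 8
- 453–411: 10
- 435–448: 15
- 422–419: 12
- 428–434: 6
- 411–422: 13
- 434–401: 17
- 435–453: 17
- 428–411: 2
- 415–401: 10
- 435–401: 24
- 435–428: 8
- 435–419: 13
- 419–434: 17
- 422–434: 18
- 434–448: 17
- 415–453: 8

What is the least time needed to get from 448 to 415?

Shortest distances from 448:
448: 0
435: 15  (via 448)
434: 17  (via 448)
411: 19  (via 435)
428: 21  (via 411)
419: 28  (via 435)
453: 29  (via 411)
422: 32  (via 411)
401: 34  (via 434)
415: 37  (via 453)
Shortest route: 448–435–411–453–415 = 37 s.

37 s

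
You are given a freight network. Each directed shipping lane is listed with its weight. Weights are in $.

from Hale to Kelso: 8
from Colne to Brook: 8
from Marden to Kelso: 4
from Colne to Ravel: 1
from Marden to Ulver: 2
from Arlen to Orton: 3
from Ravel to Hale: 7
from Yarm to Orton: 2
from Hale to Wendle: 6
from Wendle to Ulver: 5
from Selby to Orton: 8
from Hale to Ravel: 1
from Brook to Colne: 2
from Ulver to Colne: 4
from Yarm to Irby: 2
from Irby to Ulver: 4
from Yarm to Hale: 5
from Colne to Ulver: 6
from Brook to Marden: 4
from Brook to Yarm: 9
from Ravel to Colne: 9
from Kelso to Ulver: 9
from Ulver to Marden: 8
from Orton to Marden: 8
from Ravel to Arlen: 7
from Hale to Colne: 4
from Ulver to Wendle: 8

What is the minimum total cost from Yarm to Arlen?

$13

Candidate routes:
Yarm - Irby - Ulver - Colne - Ravel - Arlen: 2+4+4+1+7 = 18
Yarm - Orton - Marden - Ulver - Colne - Ravel - Arlen: 2+8+2+4+1+7 = 24
Yarm - Hale - Ravel - Arlen: 5+1+7 = 13
Yarm - Hale - Colne - Ravel - Arlen: 5+4+1+7 = 17
The minimum is $13 via Yarm - Hale - Ravel - Arlen.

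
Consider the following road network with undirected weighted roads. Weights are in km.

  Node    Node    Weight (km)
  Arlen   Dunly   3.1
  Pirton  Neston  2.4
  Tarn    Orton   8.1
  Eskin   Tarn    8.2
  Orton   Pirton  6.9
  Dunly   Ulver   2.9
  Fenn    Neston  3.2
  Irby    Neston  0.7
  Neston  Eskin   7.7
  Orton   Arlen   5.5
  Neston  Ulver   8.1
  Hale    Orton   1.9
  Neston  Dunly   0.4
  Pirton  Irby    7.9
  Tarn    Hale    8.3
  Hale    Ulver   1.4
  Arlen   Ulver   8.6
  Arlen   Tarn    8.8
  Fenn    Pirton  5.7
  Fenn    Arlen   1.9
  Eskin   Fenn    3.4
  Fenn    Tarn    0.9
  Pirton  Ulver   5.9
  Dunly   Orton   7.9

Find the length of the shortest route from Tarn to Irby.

4.8 km

Running Dijkstra from Tarn:
Tarn: 0
Fenn: 0.9  (via Tarn)
Arlen: 2.8  (via Fenn)
Neston: 4.1  (via Fenn)
Eskin: 4.3  (via Fenn)
Dunly: 4.5  (via Neston)
Irby: 4.8  (via Neston)
Shortest route: Tarn → Fenn → Neston → Irby = 4.8 km.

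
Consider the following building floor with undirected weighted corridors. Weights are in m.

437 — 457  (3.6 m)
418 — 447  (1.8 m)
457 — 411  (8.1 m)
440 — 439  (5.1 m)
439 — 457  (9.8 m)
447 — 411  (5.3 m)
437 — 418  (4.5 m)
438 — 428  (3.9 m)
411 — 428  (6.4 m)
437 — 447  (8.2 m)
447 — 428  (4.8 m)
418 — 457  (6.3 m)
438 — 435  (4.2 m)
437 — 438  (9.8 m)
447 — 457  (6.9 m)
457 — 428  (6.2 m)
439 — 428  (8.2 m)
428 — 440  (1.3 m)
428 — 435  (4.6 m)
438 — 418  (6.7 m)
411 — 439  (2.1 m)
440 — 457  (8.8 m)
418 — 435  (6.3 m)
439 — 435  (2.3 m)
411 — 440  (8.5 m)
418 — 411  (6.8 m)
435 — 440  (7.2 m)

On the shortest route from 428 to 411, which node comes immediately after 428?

Candidate routes:
428–440–411: 1.3+8.5 = 9.8
428–435–439–411: 4.6+2.3+2.1 = 9
428–411: 6.4 = 6.4
428–440–439–411: 1.3+5.1+2.1 = 8.5
Cheapest is 428–411 at 6.4 m.
So from 428 the first move is to 411.

411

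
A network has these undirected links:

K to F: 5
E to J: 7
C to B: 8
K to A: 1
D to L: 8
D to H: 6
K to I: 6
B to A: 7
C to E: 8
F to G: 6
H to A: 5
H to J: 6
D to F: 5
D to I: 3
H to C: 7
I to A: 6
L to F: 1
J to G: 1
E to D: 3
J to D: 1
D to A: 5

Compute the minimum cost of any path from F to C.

Running Dijkstra from F:
F: 0
L: 1  (via F)
D: 5  (via F)
K: 5  (via F)
A: 6  (via K)
G: 6  (via F)
J: 6  (via D)
E: 8  (via D)
I: 8  (via D)
H: 11  (via D)
B: 13  (via A)
C: 16  (via E)
Shortest route: F–D–E–C = 16.

16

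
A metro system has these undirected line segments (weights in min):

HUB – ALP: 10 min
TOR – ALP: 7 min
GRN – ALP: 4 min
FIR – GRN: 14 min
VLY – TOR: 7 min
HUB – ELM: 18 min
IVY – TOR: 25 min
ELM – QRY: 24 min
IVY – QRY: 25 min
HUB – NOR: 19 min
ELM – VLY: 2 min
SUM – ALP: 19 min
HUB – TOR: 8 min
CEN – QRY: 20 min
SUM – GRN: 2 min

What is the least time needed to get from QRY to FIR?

58 min

Compare a few routes:
QRY - ELM - VLY - TOR - HUB - ALP - GRN - FIR: 24+2+7+8+10+4+14 = 69
QRY - ELM - HUB - ALP - GRN - FIR: 24+18+10+4+14 = 70
QRY - ELM - VLY - TOR - ALP - GRN - FIR: 24+2+7+7+4+14 = 58
The minimum is 58 min via QRY - ELM - VLY - TOR - ALP - GRN - FIR.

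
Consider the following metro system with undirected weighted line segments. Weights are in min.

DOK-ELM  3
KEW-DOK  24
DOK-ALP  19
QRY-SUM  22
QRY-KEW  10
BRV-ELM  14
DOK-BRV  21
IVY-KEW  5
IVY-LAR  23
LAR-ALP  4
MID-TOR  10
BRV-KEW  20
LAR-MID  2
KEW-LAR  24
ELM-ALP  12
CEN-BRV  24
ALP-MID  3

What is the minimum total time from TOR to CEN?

63 min

Settle nodes by increasing distance from TOR:
TOR: 0
MID: 10  (via TOR)
LAR: 12  (via MID)
ALP: 13  (via MID)
ELM: 25  (via ALP)
DOK: 28  (via ELM)
IVY: 35  (via LAR)
KEW: 36  (via LAR)
BRV: 39  (via ELM)
QRY: 46  (via KEW)
CEN: 63  (via BRV)
Shortest route: TOR–MID–ALP–ELM–BRV–CEN = 63 min.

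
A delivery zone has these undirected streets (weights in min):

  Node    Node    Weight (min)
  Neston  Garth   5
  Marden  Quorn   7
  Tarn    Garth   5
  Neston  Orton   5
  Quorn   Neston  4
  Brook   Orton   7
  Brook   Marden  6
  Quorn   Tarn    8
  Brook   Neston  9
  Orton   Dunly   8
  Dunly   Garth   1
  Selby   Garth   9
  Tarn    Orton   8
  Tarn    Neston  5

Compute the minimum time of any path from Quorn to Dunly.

Enumerating some paths:
Quorn → Neston → Garth → Dunly: 4+5+1 = 10
Quorn → Tarn → Garth → Dunly: 8+5+1 = 14
Quorn → Neston → Orton → Dunly: 4+5+8 = 17
Quorn → Neston → Tarn → Garth → Dunly: 4+5+5+1 = 15
The minimum is 10 min via Quorn → Neston → Garth → Dunly.

10 min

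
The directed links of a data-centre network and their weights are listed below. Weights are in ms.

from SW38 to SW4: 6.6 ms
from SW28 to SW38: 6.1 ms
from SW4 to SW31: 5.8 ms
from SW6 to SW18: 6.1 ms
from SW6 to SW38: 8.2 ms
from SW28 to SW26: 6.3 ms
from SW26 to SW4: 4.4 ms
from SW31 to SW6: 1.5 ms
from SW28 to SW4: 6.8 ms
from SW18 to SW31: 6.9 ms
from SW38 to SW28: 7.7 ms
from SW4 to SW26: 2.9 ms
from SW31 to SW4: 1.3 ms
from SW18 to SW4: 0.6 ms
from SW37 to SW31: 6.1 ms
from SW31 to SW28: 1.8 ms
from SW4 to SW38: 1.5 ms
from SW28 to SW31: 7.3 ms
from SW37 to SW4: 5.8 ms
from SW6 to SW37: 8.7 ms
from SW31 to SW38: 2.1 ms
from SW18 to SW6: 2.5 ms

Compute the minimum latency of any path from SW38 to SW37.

22.6 ms

Shortest distances from SW38:
SW38: 0
SW4: 6.6  (via SW38)
SW28: 7.7  (via SW38)
SW26: 9.5  (via SW4)
SW31: 12.4  (via SW4)
SW6: 13.9  (via SW31)
SW18: 20  (via SW6)
SW37: 22.6  (via SW6)
Shortest route: SW38 → SW4 → SW31 → SW6 → SW37 = 22.6 ms.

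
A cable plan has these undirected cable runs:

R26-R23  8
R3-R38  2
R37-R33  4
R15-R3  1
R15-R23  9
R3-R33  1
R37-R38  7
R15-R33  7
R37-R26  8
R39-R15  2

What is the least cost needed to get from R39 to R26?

Enumerating some paths:
R39–R15–R3–R38–R37–R26: 2+1+2+7+8 = 20
R39–R15–R3–R33–R37–R26: 2+1+1+4+8 = 16
R39–R15–R23–R26: 2+9+8 = 19
Cheapest is R39–R15–R3–R33–R37–R26 at 16.

16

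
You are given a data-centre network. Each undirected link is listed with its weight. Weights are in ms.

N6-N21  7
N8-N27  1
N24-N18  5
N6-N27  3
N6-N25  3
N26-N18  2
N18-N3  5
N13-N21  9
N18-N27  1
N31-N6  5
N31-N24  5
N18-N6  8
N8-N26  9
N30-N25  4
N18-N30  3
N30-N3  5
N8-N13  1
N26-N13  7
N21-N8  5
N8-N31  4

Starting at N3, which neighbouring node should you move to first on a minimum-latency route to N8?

N18

Candidate routes:
N3 - N18 - N27 - N8: 5+1+1 = 7
N3 - N30 - N18 - N27 - N8: 5+3+1+1 = 10
Cheapest is N3 - N18 - N27 - N8 at 7 ms.
So from N3 the first move is to N18.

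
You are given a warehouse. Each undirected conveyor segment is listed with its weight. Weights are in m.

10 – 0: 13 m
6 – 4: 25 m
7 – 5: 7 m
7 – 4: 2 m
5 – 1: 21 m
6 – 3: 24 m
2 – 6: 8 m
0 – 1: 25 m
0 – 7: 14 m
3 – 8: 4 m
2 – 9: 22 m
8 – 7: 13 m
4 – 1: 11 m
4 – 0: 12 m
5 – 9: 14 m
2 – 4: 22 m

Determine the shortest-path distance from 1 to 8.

Running Dijkstra from 1:
1: 0
4: 11  (via 1)
7: 13  (via 4)
5: 20  (via 7)
0: 23  (via 4)
8: 26  (via 7)
Shortest route: 1–4–7–8 = 26 m.

26 m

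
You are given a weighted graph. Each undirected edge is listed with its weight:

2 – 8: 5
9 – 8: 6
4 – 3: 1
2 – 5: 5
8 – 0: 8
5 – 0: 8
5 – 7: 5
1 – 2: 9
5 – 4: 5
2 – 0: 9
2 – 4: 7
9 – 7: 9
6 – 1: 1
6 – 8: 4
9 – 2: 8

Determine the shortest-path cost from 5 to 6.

Settle nodes by increasing distance from 5:
5: 0
2: 5  (via 5)
4: 5  (via 5)
7: 5  (via 5)
3: 6  (via 4)
0: 8  (via 5)
8: 10  (via 2)
9: 13  (via 2)
1: 14  (via 2)
6: 14  (via 8)
Shortest route: 5 → 2 → 8 → 6 = 14.

14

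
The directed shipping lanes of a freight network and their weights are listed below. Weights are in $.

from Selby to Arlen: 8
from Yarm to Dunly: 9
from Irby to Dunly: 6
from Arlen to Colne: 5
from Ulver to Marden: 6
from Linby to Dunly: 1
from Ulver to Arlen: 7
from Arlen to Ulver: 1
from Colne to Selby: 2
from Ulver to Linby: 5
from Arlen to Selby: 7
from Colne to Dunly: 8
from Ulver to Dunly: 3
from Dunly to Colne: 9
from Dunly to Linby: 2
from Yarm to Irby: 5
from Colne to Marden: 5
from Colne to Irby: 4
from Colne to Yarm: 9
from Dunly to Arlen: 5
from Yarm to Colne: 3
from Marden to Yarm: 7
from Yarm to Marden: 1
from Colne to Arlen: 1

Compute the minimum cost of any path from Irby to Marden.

$18

Candidate routes:
Irby - Dunly - Arlen - Colne - Marden: 6+5+5+5 = 21
Irby - Dunly - Arlen - Ulver - Marden: 6+5+1+6 = 18
Irby - Dunly - Colne - Marden: 6+9+5 = 20
The minimum is $18 via Irby - Dunly - Arlen - Ulver - Marden.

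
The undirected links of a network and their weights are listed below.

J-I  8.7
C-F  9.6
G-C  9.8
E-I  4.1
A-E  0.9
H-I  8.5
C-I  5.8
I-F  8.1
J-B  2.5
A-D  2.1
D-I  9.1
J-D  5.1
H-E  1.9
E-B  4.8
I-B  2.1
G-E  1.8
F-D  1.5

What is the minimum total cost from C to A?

Enumerating some paths:
C - F - D - A: 9.6+1.5+2.1 = 13.2
C - G - E - A: 9.8+1.8+0.9 = 12.5
C - I - E - A: 5.8+4.1+0.9 = 10.8
C - I - B - E - A: 5.8+2.1+4.8+0.9 = 13.6
Cheapest is C - I - E - A at 10.8.

10.8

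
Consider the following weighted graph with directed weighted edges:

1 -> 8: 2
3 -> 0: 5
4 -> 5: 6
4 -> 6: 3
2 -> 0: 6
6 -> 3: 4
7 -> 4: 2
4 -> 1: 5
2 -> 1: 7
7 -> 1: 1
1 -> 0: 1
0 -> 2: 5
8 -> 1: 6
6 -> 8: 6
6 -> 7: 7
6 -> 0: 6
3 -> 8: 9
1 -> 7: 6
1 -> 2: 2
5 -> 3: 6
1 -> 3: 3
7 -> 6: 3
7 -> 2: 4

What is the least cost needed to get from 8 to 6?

Running Dijkstra from 8:
8: 0
1: 6  (via 8)
0: 7  (via 1)
2: 8  (via 1)
3: 9  (via 1)
7: 12  (via 1)
4: 14  (via 7)
6: 15  (via 7)
Shortest route: 8–1–7–6 = 15.

15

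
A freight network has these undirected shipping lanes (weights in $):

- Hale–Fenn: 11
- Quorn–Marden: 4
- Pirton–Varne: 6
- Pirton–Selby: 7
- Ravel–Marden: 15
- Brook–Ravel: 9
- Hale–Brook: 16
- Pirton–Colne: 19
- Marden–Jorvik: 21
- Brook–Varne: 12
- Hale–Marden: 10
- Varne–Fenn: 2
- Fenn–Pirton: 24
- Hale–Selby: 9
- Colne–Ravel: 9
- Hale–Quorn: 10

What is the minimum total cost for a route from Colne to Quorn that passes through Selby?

$45

Shortest Colne→Selby: Colne → Pirton → Selby = 26
Shortest Selby→Quorn: Selby → Hale → Quorn = 19
Total via Selby: 26 + 19 = $45.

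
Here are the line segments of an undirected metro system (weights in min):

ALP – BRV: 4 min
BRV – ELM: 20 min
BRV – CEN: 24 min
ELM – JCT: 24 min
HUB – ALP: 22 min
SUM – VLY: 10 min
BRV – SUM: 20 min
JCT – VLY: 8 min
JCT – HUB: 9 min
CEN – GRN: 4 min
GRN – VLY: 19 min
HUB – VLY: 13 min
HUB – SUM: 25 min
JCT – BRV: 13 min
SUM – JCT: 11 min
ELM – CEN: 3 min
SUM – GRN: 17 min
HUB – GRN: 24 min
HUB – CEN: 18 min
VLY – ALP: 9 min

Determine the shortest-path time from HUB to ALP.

22 min

Shortest distances from HUB:
HUB: 0
JCT: 9  (via HUB)
VLY: 13  (via HUB)
CEN: 18  (via HUB)
SUM: 20  (via JCT)
ELM: 21  (via CEN)
ALP: 22  (via HUB)
Shortest route: HUB → ALP = 22 min.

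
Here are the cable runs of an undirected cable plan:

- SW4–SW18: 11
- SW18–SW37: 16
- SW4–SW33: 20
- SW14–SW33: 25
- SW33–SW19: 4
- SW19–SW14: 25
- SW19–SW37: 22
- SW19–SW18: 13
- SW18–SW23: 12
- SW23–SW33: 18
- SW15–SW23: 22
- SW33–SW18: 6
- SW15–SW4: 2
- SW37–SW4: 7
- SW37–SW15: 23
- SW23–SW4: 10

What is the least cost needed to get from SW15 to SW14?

Running Dijkstra from SW15:
SW15: 0
SW4: 2  (via SW15)
SW37: 9  (via SW4)
SW23: 12  (via SW4)
SW18: 13  (via SW4)
SW33: 19  (via SW18)
SW19: 23  (via SW33)
SW14: 44  (via SW33)
Shortest route: SW15–SW4–SW18–SW33–SW14 = 44.

44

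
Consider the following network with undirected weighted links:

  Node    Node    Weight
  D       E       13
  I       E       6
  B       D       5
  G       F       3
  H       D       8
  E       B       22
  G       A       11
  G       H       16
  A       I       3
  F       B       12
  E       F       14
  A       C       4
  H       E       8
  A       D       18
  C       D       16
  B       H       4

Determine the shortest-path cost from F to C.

Candidate routes:
F–B–D–C: 12+5+16 = 33
F–E–I–A–C: 14+6+3+4 = 27
F–B–H–E–I–A–C: 12+4+8+6+3+4 = 37
F–G–A–C: 3+11+4 = 18
The minimum is 18 via F–G–A–C.

18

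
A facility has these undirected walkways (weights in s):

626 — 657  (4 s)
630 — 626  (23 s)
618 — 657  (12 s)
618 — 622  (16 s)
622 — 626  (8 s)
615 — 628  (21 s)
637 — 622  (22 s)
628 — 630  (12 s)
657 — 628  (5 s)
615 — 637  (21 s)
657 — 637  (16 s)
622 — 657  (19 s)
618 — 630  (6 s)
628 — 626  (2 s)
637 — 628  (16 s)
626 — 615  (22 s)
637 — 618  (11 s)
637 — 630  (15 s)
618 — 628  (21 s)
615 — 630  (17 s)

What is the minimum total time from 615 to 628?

21 s

Compare a few routes:
615 → 626 → 628: 22+2 = 24
615 → 628: 21 = 21
Cheapest is 615 → 628 at 21 s.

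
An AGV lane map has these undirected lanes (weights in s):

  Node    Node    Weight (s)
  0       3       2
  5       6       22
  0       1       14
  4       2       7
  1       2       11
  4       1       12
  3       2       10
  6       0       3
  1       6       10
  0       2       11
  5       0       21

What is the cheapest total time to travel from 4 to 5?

Compare a few routes:
4–2–0–6–5: 7+11+3+22 = 43
4–1–6–5: 12+10+22 = 44
4–2–3–0–5: 7+10+2+21 = 40
4–2–0–5: 7+11+21 = 39
Cheapest is 4–2–0–5 at 39 s.

39 s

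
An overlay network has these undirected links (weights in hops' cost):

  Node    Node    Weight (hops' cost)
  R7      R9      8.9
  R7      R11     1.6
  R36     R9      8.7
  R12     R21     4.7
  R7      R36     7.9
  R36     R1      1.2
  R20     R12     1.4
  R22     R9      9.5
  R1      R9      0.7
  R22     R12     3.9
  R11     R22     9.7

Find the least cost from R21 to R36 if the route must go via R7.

27.8 hops' cost

Shortest R21→R7: R21 → R12 → R22 → R11 → R7 = 19.9
Best R7 to R36: R7 → R36 costing 7.9
Total via R7: 19.9 + 7.9 = 27.8 hops' cost.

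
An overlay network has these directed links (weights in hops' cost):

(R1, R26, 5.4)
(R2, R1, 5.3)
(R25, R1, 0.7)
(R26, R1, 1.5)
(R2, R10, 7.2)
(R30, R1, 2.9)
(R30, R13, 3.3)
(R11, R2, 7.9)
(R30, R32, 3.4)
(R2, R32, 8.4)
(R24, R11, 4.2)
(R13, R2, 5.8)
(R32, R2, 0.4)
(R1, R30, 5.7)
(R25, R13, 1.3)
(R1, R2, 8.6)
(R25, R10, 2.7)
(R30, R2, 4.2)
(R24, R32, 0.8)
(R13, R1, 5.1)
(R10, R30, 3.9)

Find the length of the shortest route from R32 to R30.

11.4 hops' cost

Shortest distances from R32:
R32: 0
R2: 0.4  (via R32)
R1: 5.7  (via R2)
R10: 7.6  (via R2)
R26: 11.1  (via R1)
R30: 11.4  (via R1)
Shortest route: R32–R2–R1–R30 = 11.4 hops' cost.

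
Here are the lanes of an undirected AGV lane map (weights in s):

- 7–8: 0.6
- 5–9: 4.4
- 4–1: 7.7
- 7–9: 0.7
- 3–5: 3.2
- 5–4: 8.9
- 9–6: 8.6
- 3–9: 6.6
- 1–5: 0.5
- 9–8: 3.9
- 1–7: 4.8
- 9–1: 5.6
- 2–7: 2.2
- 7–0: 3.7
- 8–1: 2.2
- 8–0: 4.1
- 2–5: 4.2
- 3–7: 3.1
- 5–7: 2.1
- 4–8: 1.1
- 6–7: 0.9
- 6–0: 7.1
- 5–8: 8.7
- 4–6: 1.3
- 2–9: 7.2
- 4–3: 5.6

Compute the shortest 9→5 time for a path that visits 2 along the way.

Shortest 9→2: 9 → 7 → 2 = 2.9
Best 2 to 5: 2 → 5 costing 4.2
Total via 2: 2.9 + 4.2 = 7.1 s.

7.1 s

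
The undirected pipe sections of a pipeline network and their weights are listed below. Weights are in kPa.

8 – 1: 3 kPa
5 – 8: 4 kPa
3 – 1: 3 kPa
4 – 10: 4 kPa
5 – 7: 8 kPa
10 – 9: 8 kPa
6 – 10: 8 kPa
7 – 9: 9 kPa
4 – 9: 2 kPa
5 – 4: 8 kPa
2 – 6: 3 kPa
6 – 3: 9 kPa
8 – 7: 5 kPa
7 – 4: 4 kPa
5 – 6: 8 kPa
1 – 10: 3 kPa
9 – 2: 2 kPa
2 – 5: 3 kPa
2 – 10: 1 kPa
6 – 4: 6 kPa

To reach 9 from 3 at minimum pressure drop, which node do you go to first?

1

Enumerating some paths:
3 - 1 - 10 - 4 - 9: 3+3+4+2 = 12
3 - 1 - 10 - 2 - 9: 3+3+1+2 = 9
3 - 1 - 10 - 9: 3+3+8 = 14
The minimum is 9 kPa via 3 - 1 - 10 - 2 - 9.
So from 3 the first move is to 1.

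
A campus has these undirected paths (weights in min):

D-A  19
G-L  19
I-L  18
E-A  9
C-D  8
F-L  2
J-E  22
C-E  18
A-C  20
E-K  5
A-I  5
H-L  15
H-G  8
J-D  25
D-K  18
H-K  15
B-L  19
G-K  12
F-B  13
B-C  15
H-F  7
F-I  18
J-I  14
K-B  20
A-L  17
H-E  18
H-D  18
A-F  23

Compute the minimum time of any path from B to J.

Settle nodes by increasing distance from B:
B: 0
F: 13  (via B)
C: 15  (via B)
L: 15  (via F)
H: 20  (via F)
K: 20  (via B)
D: 23  (via C)
E: 25  (via K)
G: 28  (via H)
I: 31  (via F)
A: 32  (via L)
J: 45  (via I)
Shortest route: B–F–I–J = 45 min.

45 min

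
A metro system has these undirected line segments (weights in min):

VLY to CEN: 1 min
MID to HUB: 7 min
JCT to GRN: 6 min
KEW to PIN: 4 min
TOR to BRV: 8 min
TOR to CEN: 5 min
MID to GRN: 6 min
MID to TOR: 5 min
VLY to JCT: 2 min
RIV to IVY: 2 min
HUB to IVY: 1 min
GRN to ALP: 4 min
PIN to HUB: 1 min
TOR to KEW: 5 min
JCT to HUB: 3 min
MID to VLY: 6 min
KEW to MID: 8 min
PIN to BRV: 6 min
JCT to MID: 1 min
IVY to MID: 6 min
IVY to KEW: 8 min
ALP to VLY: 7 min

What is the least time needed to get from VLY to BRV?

12 min

Settle nodes by increasing distance from VLY:
VLY: 0
CEN: 1  (via VLY)
JCT: 2  (via VLY)
MID: 3  (via JCT)
HUB: 5  (via JCT)
PIN: 6  (via HUB)
IVY: 6  (via HUB)
TOR: 6  (via CEN)
ALP: 7  (via VLY)
RIV: 8  (via IVY)
GRN: 8  (via JCT)
KEW: 10  (via PIN)
BRV: 12  (via PIN)
Shortest route: VLY → JCT → HUB → PIN → BRV = 12 min.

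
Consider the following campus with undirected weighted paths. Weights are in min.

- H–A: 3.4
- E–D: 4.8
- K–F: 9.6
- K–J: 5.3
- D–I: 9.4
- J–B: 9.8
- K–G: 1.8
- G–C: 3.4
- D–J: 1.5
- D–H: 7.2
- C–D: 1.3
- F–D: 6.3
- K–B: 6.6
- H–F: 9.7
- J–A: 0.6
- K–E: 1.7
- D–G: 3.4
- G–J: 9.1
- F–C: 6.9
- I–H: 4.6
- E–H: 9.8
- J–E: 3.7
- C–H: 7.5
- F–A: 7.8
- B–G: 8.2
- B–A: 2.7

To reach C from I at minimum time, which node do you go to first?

D

Compare a few routes:
I–D–C: 9.4+1.3 = 10.7
I–H–D–C: 4.6+7.2+1.3 = 13.1
I–H–A–J–D–C: 4.6+3.4+0.6+1.5+1.3 = 11.4
I–H–C: 4.6+7.5 = 12.1
The minimum is 10.7 min via I–D–C.
So from I the first move is to D.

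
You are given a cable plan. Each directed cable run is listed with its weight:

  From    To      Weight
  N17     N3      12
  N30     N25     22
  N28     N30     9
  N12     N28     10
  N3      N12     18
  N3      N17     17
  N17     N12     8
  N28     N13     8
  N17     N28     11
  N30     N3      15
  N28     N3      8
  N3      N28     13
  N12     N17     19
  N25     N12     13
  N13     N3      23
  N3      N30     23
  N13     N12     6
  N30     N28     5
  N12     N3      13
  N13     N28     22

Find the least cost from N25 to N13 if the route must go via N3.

47

Shortest N25→N3: N25–N12–N3 = 26
Best N3 to N13: N3–N28–N13 costing 21
Total via N3: 26 + 21 = 47.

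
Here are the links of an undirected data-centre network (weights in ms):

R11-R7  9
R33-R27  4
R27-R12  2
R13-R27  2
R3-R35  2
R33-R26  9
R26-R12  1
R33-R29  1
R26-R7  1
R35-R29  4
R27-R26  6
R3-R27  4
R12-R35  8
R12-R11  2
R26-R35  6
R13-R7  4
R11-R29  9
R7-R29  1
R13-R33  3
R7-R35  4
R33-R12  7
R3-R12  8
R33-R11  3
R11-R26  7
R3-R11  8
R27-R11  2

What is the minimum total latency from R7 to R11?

Settle nodes by increasing distance from R7:
R7: 0
R29: 1  (via R7)
R26: 1  (via R7)
R12: 2  (via R26)
R33: 2  (via R29)
R13: 4  (via R7)
R11: 4  (via R12)
Shortest route: R7 → R26 → R12 → R11 = 4 ms.

4 ms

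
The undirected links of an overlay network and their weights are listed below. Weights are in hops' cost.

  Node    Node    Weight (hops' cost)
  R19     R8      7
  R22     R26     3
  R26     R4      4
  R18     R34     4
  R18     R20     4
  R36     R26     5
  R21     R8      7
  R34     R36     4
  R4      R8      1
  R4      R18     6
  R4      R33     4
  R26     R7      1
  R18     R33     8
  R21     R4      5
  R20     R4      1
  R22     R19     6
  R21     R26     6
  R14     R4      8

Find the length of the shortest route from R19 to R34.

Compare a few routes:
R19 - R8 - R4 - R26 - R36 - R34: 7+1+4+5+4 = 21
R19 - R8 - R4 - R18 - R34: 7+1+6+4 = 18
R19 - R8 - R4 - R20 - R18 - R34: 7+1+1+4+4 = 17
R19 - R22 - R26 - R36 - R34: 6+3+5+4 = 18
Cheapest is R19 - R8 - R4 - R20 - R18 - R34 at 17 hops' cost.

17 hops' cost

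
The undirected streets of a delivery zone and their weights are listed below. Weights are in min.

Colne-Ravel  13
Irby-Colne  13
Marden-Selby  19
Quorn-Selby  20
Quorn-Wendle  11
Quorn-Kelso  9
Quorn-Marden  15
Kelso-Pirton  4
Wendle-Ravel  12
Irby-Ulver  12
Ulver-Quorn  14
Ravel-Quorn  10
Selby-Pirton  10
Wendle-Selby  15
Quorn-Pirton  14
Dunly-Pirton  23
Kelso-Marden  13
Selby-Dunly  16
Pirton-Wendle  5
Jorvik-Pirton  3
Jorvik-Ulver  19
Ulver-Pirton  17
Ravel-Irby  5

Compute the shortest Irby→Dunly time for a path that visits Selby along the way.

Shortest Irby→Selby: Irby–Ravel–Wendle–Selby = 32
Shortest Selby→Dunly: Selby–Dunly = 16
Total via Selby: 32 + 16 = 48 min.

48 min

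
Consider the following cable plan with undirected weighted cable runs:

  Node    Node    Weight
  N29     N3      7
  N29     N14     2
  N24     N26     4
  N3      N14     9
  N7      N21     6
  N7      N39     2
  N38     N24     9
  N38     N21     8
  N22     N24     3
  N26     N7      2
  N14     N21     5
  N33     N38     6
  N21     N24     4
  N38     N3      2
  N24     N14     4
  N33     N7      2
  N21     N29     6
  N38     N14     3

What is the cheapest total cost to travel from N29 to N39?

Shortest distances from N29:
N29: 0
N14: 2  (via N29)
N38: 5  (via N14)
N21: 6  (via N29)
N24: 6  (via N14)
N3: 7  (via N29)
N22: 9  (via N24)
N26: 10  (via N24)
N33: 11  (via N38)
N7: 12  (via N21)
N39: 14  (via N7)
Shortest route: N29 → N21 → N7 → N39 = 14.

14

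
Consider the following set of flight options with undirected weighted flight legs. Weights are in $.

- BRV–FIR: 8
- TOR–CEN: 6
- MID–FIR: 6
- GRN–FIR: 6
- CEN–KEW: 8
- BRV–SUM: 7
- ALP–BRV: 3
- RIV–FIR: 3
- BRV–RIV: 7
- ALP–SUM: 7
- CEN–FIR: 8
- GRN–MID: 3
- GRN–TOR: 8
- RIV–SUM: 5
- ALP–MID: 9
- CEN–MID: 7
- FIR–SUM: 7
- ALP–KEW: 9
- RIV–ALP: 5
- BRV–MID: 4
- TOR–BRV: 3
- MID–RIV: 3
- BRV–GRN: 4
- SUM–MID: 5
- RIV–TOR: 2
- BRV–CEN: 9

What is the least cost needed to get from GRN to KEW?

$16

Shortest distances from GRN:
GRN: 0
MID: 3  (via GRN)
BRV: 4  (via GRN)
FIR: 6  (via GRN)
RIV: 6  (via MID)
TOR: 7  (via BRV)
ALP: 7  (via BRV)
SUM: 8  (via MID)
CEN: 10  (via MID)
KEW: 16  (via ALP)
Shortest route: GRN–BRV–ALP–KEW = $16.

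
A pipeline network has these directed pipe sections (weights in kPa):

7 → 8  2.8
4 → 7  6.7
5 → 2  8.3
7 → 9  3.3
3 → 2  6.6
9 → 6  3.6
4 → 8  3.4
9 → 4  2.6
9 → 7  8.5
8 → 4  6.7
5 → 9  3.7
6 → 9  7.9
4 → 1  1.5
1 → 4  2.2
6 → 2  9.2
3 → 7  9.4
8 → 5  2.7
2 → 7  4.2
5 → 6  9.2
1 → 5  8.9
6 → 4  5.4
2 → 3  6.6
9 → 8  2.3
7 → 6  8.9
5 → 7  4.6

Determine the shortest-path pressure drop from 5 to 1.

Candidate routes:
5 → 7 → 9 → 4 → 1: 4.6+3.3+2.6+1.5 = 12
5 → 9 → 4 → 1: 3.7+2.6+1.5 = 7.8
Cheapest is 5 → 9 → 4 → 1 at 7.8 kPa.

7.8 kPa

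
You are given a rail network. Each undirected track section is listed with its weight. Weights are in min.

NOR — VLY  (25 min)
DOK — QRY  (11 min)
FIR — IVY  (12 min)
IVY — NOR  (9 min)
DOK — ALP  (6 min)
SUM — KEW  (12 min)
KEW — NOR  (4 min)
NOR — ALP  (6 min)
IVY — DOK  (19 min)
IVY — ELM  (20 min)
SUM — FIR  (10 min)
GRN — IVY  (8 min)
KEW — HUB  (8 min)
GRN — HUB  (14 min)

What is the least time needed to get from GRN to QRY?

38 min

Running Dijkstra from GRN:
GRN: 0
IVY: 8  (via GRN)
HUB: 14  (via GRN)
NOR: 17  (via IVY)
FIR: 20  (via IVY)
KEW: 21  (via NOR)
ALP: 23  (via NOR)
DOK: 27  (via IVY)
ELM: 28  (via IVY)
SUM: 30  (via FIR)
QRY: 38  (via DOK)
Shortest route: GRN → IVY → DOK → QRY = 38 min.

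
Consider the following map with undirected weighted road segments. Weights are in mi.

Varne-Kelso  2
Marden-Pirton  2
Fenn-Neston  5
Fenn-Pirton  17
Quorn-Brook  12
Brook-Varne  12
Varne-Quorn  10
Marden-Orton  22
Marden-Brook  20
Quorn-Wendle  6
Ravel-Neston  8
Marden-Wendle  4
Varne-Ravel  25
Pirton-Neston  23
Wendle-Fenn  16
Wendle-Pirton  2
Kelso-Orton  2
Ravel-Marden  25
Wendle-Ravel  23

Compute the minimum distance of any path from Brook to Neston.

Running Dijkstra from Brook:
Brook: 0
Quorn: 12  (via Brook)
Varne: 12  (via Brook)
Kelso: 14  (via Varne)
Orton: 16  (via Kelso)
Wendle: 18  (via Quorn)
Pirton: 20  (via Wendle)
Marden: 20  (via Brook)
Fenn: 34  (via Wendle)
Ravel: 37  (via Varne)
Neston: 39  (via Fenn)
Shortest route: Brook → Quorn → Wendle → Fenn → Neston = 39 mi.

39 mi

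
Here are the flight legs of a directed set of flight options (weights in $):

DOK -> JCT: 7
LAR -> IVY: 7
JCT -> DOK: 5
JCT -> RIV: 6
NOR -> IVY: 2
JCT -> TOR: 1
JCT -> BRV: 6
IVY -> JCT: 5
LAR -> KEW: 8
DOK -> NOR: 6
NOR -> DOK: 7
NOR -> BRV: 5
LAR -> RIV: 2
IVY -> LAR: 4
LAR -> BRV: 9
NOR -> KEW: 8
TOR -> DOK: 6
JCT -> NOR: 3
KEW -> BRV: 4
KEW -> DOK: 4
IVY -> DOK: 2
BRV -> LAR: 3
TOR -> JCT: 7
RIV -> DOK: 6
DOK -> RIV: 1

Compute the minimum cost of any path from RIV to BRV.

Running Dijkstra from RIV:
RIV: 0
DOK: 6  (via RIV)
NOR: 12  (via DOK)
JCT: 13  (via DOK)
IVY: 14  (via NOR)
TOR: 14  (via JCT)
BRV: 17  (via NOR)
Shortest route: RIV–DOK–NOR–BRV = $17.

$17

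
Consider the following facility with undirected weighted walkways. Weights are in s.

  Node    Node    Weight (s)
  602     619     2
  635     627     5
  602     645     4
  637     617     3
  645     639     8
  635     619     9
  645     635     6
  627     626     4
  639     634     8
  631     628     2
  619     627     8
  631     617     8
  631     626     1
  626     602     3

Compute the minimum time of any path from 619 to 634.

22 s

Enumerating some paths:
619–635–645–639–634: 9+6+8+8 = 31
619–602–645–639–634: 2+4+8+8 = 22
619–627–626–602–645–639–634: 8+4+3+4+8+8 = 35
619–627–635–645–639–634: 8+5+6+8+8 = 35
Cheapest is 619–602–645–639–634 at 22 s.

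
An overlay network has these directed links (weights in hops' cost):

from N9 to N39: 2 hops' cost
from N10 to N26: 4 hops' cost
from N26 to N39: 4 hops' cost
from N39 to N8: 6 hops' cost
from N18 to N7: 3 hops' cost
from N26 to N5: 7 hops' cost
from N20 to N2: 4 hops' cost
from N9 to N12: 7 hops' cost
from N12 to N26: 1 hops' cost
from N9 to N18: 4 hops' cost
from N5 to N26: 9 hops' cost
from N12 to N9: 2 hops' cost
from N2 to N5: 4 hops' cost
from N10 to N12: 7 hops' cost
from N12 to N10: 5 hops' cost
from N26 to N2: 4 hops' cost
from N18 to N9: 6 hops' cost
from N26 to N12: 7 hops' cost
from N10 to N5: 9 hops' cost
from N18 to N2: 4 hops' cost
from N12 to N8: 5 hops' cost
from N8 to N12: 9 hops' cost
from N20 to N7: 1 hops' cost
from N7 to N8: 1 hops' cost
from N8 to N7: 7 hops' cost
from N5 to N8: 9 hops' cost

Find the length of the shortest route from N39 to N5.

23 hops' cost

Running Dijkstra from N39:
N39: 0
N8: 6  (via N39)
N7: 13  (via N8)
N12: 15  (via N8)
N26: 16  (via N12)
N9: 17  (via N12)
N2: 20  (via N26)
N10: 20  (via N12)
N18: 21  (via N9)
N5: 23  (via N26)
Shortest route: N39 → N8 → N12 → N26 → N5 = 23 hops' cost.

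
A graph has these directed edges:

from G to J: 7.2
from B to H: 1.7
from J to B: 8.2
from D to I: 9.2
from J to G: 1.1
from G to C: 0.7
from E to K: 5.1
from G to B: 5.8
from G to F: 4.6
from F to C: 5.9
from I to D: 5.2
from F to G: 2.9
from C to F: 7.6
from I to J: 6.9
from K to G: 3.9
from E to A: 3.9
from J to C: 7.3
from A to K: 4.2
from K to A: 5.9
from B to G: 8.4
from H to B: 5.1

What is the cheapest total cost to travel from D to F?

Enumerating some paths:
D → I → J → G → C → F: 9.2+6.9+1.1+0.7+7.6 = 25.5
D → I → J → B → G → F: 9.2+6.9+8.2+8.4+4.6 = 37.3
D → I → J → G → F: 9.2+6.9+1.1+4.6 = 21.8
D → I → J → C → F: 9.2+6.9+7.3+7.6 = 31
Cheapest is D → I → J → G → F at 21.8.

21.8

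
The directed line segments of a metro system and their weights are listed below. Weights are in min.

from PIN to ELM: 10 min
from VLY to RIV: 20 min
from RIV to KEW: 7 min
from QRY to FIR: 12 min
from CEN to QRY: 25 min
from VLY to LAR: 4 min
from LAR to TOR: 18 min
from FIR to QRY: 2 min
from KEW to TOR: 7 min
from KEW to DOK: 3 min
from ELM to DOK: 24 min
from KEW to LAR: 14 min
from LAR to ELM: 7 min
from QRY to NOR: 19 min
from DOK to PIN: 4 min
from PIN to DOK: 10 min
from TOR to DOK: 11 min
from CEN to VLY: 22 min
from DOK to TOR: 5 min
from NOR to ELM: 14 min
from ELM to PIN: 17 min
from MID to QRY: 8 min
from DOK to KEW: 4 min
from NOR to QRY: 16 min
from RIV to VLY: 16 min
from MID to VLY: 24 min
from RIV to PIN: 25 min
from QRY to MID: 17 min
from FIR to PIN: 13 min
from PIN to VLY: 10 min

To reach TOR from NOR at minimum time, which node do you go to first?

Compare a few routes:
NOR - ELM - PIN - DOK - TOR: 14+17+10+5 = 46
NOR - ELM - DOK - TOR: 14+24+5 = 43
Cheapest is NOR - ELM - DOK - TOR at 43 min.
So from NOR the first move is to ELM.

ELM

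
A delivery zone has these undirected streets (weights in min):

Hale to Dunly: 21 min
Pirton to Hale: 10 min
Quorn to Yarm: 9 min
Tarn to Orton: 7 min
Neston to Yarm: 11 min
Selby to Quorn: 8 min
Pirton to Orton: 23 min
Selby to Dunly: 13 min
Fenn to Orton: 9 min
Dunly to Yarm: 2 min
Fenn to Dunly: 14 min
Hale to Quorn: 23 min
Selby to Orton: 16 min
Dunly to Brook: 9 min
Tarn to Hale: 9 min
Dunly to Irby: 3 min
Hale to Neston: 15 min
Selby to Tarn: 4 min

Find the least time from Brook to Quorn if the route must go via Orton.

Best Brook to Orton: Brook–Dunly–Fenn–Orton costing 32
Shortest Orton→Quorn: Orton–Tarn–Selby–Quorn = 19
Total via Orton: 32 + 19 = 51 min.

51 min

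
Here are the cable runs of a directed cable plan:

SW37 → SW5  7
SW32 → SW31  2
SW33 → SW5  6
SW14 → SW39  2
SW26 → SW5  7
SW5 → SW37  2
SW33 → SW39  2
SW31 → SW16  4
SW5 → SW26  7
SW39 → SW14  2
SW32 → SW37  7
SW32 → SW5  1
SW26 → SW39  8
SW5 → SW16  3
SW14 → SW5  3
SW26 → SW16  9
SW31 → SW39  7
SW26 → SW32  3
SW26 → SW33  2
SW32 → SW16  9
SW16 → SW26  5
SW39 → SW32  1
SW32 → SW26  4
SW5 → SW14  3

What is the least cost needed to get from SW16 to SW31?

10

Enumerating some paths:
SW16–SW26–SW33–SW39–SW32–SW31: 5+2+2+1+2 = 12
SW16–SW26–SW32–SW31: 5+3+2 = 10
SW16–SW26–SW39–SW32–SW31: 5+8+1+2 = 16
Cheapest is SW16–SW26–SW32–SW31 at 10.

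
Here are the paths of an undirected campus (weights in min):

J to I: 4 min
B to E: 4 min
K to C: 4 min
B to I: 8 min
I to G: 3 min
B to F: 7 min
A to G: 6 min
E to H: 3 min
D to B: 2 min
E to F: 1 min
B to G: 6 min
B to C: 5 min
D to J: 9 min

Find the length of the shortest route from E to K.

13 min

Settle nodes by increasing distance from E:
E: 0
F: 1  (via E)
H: 3  (via E)
B: 4  (via E)
D: 6  (via B)
C: 9  (via B)
G: 10  (via B)
I: 12  (via B)
K: 13  (via C)
Shortest route: E–B–C–K = 13 min.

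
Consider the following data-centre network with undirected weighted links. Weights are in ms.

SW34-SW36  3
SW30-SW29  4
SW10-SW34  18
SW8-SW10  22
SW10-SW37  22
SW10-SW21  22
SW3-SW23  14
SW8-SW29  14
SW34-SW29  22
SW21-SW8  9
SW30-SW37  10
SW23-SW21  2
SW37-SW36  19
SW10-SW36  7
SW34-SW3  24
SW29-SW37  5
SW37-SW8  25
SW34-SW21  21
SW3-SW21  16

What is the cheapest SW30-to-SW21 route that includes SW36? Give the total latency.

Best SW30 to SW36: SW30 → SW29 → SW37 → SW36 costing 28
Best SW36 to SW21: SW36 → SW34 → SW21 costing 24
Total via SW36: 28 + 24 = 52 ms.

52 ms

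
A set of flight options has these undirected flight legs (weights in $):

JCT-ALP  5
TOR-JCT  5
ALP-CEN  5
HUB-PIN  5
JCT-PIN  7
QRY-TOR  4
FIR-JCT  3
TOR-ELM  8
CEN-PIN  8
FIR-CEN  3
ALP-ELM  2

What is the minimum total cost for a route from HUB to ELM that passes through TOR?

Shortest HUB→TOR: HUB–PIN–JCT–TOR = 17
Shortest TOR→ELM: TOR–ELM = 8
Total via TOR: 17 + 8 = $25.

$25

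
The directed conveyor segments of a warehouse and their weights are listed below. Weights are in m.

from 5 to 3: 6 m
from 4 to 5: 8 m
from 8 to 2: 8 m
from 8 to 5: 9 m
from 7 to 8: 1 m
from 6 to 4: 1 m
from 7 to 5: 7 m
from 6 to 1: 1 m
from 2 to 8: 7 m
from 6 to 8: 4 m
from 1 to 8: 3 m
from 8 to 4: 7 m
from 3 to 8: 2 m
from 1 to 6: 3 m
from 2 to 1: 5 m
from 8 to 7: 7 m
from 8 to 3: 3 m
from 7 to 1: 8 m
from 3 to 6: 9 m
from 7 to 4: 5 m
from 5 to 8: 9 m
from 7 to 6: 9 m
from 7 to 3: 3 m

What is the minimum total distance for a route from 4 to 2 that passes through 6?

35 m

Best 4 to 6: 4–5–3–6 costing 23
Best 6 to 2: 6–8–2 costing 12
Total via 6: 23 + 12 = 35 m.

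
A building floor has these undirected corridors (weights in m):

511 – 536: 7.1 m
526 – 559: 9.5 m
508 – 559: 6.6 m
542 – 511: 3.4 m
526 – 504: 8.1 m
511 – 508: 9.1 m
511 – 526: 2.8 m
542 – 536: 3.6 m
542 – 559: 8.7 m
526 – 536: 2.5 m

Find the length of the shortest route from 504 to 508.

Running Dijkstra from 504:
504: 0
526: 8.1  (via 504)
536: 10.6  (via 526)
511: 10.9  (via 526)
542: 14.2  (via 536)
559: 17.6  (via 526)
508: 20  (via 511)
Shortest route: 504 → 526 → 511 → 508 = 20 m.

20 m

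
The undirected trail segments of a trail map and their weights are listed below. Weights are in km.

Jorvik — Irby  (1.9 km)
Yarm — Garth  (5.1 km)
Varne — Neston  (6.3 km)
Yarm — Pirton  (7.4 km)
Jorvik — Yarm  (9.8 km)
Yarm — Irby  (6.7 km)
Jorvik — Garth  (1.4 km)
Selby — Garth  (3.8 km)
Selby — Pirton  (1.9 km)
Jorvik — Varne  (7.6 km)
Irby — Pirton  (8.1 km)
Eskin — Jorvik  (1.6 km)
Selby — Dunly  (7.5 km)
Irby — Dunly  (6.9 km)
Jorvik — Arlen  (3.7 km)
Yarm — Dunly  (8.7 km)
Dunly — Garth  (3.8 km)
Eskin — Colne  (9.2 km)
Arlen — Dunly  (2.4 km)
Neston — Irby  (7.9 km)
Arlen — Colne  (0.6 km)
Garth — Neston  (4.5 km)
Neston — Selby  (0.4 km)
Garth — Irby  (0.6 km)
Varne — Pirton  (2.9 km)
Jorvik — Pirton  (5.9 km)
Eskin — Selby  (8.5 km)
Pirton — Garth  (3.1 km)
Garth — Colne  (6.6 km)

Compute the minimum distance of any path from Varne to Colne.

Shortest distances from Varne:
Varne: 0
Pirton: 2.9  (via Varne)
Selby: 4.8  (via Pirton)
Neston: 5.2  (via Selby)
Garth: 6  (via Pirton)
Irby: 6.6  (via Garth)
Jorvik: 7.4  (via Garth)
Eskin: 9  (via Jorvik)
Dunly: 9.8  (via Garth)
Yarm: 10.3  (via Pirton)
Arlen: 11.1  (via Jorvik)
Colne: 11.7  (via Arlen)
Shortest route: Varne–Pirton–Garth–Jorvik–Arlen–Colne = 11.7 km.

11.7 km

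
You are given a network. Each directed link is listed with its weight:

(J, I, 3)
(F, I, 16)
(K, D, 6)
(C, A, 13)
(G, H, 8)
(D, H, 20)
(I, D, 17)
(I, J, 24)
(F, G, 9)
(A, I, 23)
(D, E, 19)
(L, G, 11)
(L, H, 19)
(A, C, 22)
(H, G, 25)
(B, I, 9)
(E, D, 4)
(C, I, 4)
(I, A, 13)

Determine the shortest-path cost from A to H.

Shortest distances from A:
A: 0
C: 22  (via A)
I: 23  (via A)
D: 40  (via I)
J: 47  (via I)
E: 59  (via D)
H: 60  (via D)
Shortest route: A → I → D → H = 60.

60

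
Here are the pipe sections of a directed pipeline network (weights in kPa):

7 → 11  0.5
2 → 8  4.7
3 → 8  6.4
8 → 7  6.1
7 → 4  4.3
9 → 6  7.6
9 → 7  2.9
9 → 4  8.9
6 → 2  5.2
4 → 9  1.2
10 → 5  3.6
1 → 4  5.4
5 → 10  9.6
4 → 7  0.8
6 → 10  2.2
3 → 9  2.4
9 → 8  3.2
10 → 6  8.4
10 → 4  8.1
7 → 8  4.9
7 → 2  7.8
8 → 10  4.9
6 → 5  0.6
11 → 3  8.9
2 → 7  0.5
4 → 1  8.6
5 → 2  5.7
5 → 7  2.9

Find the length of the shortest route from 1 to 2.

Compare a few routes:
1–4–9–7–2: 5.4+1.2+2.9+7.8 = 17.3
1–4–7–2: 5.4+0.8+7.8 = 14
Cheapest is 1–4–7–2 at 14 kPa.

14 kPa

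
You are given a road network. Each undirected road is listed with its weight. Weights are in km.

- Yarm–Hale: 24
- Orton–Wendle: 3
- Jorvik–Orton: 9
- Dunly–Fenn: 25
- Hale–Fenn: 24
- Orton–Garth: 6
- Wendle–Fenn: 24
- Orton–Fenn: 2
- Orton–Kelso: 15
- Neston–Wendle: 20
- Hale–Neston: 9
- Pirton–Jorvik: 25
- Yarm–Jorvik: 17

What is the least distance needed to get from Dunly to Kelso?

Running Dijkstra from Dunly:
Dunly: 0
Fenn: 25  (via Dunly)
Orton: 27  (via Fenn)
Wendle: 30  (via Orton)
Garth: 33  (via Orton)
Jorvik: 36  (via Orton)
Kelso: 42  (via Orton)
Shortest route: Dunly → Fenn → Orton → Kelso = 42 km.

42 km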